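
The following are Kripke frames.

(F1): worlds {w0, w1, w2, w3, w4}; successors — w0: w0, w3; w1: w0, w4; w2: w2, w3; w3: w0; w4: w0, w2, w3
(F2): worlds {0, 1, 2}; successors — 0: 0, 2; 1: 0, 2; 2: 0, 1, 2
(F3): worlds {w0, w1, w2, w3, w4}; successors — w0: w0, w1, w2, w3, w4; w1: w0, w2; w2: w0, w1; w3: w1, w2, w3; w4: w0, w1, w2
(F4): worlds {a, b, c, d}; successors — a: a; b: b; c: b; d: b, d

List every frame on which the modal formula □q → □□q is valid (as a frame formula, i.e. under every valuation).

Frame correspondent (Sahlqvist): ∀x ∀y ∀z (Rxy ∧ Ryz → Rxz) — i.e. transitivity.
(F1): fails — Rw1w0 and Rw0w3 but not Rw1w3.
(F2): fails — R02 and R21 but not R01.
(F3): fails — Rw1w2 and Rw2w1 but not Rw1w1.
(F4): holds.

(F4)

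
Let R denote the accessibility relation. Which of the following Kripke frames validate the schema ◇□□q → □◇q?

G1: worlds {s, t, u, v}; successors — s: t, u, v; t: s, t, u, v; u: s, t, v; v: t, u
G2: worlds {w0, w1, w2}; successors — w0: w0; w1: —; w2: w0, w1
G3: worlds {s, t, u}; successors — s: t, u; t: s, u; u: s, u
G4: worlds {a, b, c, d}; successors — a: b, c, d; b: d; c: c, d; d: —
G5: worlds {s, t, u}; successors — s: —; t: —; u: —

This is the axiom for a generalized confluence (Geach) condition; its first-order frame correspondent is ∀x ∀y ∀z ((xRy ∧ xRz) → ∃w (yR²w ∧ zRw)).
G1: satisfies the condition.
G2: fails — w2Rw0, w2Rw1 but no w with w0R²w and w1Rw.
G3: satisfies the condition.
G4: fails — aRb, aRb but no w with bR²w and bRw.
G5: satisfies the condition.
Valid on: G1, G3, G5.

G1, G3, G5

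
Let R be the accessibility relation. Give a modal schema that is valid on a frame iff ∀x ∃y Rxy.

□q → ◇q

This is seriality; the standard corresponding axiom is D: □q → ◇q.
Suppose □q→◇q is valid. At any x set V(q)=W. Then □q at x, so ◇q at x, so x has a successor.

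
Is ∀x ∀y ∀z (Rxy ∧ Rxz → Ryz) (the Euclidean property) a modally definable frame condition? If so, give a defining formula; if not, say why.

Yes, by ◇q → □◇q

Yes: it is the Euclidean property, defined by the 5 schema ◇q → □◇q.
Suppose ◇q→□◇q is valid. Take Rxy, Rxz and set V(q)={y}. Then ◇q at x, so □◇q at x, so ◇q at z, so some w with Rzw has q; w=y, i.e. Rzy. By symmetry of the argument, Ryz.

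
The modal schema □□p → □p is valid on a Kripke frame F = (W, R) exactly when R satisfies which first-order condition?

Suppose □□p→□p is valid. Take Rxy and set V(p)={w : xR²w}. Then □□p at x, so □p at x, so p at y, i.e. ∃z(Rxz∧Rzy).
Conversely, any frame satisfying ∀x ∀y (Rxy → ∃z (Rxz ∧ Rzy)) validates the schema.
Frame condition: ∀x ∀y (Rxy → ∃z (Rxz ∧ Rzy)).

Density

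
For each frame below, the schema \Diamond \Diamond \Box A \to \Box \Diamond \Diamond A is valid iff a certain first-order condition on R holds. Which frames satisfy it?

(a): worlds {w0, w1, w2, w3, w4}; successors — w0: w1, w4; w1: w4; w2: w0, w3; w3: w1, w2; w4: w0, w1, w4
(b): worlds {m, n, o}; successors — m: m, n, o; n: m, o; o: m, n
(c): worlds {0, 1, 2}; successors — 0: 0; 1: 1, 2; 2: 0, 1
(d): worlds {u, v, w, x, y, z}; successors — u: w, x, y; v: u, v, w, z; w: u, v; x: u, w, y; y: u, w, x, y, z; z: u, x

(a), (b), (d)

Frame correspondent (Sahlqvist): \forall x \forall y \forall z ((x R^2 y \wedge xRz) \to \exists w (yRw \wedge z R^2 w)) — i.e. a generalized confluence (Geach) condition.
(a): satisfies the condition.
(b): satisfies the condition.
(c): fails — 2R²1, 2R0 but no w with 1Rw and 0R²w.
(d): satisfies the condition.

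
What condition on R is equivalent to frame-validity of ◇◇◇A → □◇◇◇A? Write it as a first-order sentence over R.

∀x ∀y ∀z ((xR³y ∧ xRz) → ∃w (y = w ∧ zR³w))

This is a Sahlqvist (Geach-type) schema ◇^3□^0A → □^1◇^3A.
Minimal-valuation argument: fix x; take any y with xR^3y and any z with xR^1z. Set V(A) to the set of worlds R-reachable from y in exactly 0 steps. Then □^0A holds at y, so the antecedent holds at x; validity forces ◇^3A at z, giving a w with zR^3w and yR^0w.
First-order correspondent: ∀x ∀y ∀z ((xR³y ∧ xRz) → ∃w (y = w ∧ zR³w)).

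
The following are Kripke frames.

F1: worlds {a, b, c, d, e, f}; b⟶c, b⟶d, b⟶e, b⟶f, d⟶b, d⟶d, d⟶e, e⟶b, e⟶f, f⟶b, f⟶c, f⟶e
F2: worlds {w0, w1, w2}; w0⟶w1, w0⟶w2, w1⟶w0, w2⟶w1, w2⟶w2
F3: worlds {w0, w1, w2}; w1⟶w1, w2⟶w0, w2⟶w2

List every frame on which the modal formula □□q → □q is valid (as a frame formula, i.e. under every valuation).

Frame correspondent (Sahlqvist): ∀x ∀y (Rxy → ∃z (Rxz ∧ Rzy)) — i.e. density.
F1: satisfies the condition.
F2: fails — Rw1w0 but no z with Rw1z and Rzw0.
F3: satisfies the condition.
Valid on: F1, F3.

F1, F3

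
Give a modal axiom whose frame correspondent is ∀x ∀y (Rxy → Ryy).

□(□s → s)

This is shift-reflexivity; the standard corresponding axiom is T□: □(□s → s).
Suppose □(□s→s) is valid. Take Rxy and set V(s)={w : Ryw}. Then at y, □s holds; since □(□s→s) at x, □s→s at y, so s at y, i.e. Ryy.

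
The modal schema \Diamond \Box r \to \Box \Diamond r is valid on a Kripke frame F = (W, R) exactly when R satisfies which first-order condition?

convergence: \forall x \forall y \forall z (Rxy \wedge Rxz \to \exists w (Ryw \wedge Rzw))

This is the .2 axiom.
It corresponds to convergence: \forall x \forall y \forall z (Rxy \wedge Rxz \to \exists w (Ryw \wedge Rzw)).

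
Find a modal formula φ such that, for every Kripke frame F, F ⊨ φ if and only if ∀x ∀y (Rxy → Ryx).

This is symmetry; the standard corresponding axiom is B: ψ → □◇ψ.
Suppose ψ→□◇ψ is valid. Take Rxy and set V(ψ)={x}. Then ψ at x, so □◇ψ at x, so ◇ψ at y, so some z with Ryz has ψ; z=x, i.e. Ryx.

ψ → □◇ψ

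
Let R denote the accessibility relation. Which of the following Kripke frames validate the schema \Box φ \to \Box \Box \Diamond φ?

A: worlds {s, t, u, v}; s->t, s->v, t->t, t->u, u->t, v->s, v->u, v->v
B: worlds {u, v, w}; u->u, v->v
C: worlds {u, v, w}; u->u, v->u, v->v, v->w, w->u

B, C

The schema corresponds to a generalized confluence (Geach) condition: \forall x \forall z (x R^2 z \to \exists w (xRw \wedge zRw)).
A: fails — vR²u but no w with vRw and uRw.
B: ✓.
C: ✓.
Valid on: B, C.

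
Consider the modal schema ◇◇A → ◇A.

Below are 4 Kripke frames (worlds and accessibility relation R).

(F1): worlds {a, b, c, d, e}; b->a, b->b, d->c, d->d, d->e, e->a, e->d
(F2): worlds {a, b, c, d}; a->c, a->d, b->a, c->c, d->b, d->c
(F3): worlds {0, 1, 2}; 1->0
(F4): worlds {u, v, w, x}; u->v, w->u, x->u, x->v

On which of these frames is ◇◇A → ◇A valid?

(F3)

Frame correspondent (Sahlqvist): ∀x ∀y ∀z (Rxy ∧ Ryz → Rxz) — i.e. transitivity.
(F1): fails — Red and Rdc but not Rec.
(F2): fails — Rba and Rac but not Rbc.
(F3): condition met.
(F4): fails — Rwu and Ruv but not Rwv.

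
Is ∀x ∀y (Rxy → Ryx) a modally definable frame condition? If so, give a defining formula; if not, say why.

Definable; r → □◇r defines it

The condition is symmetry. A defining modal formula is r → □◇r.
Suppose r→□◇r is valid. Take Rxy and set V(r)={x}. Then r at x, so □◇r at x, so ◇r at y, so some z with Ryz has r; z=x, i.e. Ryx.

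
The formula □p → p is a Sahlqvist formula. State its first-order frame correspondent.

Suppose □p→p is valid. At any x set V(p)={w : Rxw}. Then □p holds at x, so p holds at x, i.e. Rxx.

Reflexivity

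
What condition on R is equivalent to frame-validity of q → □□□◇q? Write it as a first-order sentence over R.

∀x ∀z (xR³z → ∃w (x = w ∧ zRw))

This is a Sahlqvist (Geach-type) schema ◇^0□^0q → □^3◇^1q.
Minimal-valuation argument: fix x; take any y with xR^0y and any z with xR^3z. Set V(q) to the set of worlds R-reachable from y in exactly 0 steps. Then □^0q holds at y, so the antecedent holds at x; validity forces ◇^1q at z, giving a w with zR^1w and yR^0w.
First-order correspondent: ∀x ∀z (xR³z → ∃w (x = w ∧ zRw)).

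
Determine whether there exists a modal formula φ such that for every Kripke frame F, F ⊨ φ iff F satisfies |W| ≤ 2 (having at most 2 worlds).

If a class were modally definable it would be closed under disjoint unions (Goldblatt–Thomason).
Any modal formula valid on each of 3 disjoint one-world frames is valid on their disjoint union (validity is preserved under disjoint unions). Each one-world frame has |W|=1≤2, but the union has |W|=3.
So the class is not modally definable.

No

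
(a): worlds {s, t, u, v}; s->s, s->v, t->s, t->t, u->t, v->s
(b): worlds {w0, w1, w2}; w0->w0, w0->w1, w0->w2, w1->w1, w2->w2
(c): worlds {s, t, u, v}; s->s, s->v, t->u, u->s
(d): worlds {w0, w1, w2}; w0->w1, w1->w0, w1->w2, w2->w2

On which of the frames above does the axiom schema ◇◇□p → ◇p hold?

(b)

This is the axiom for a generalized confluence (Geach) condition; its first-order frame correspondent is ∀x ∀y (xR²y → ∃w (yRw ∧ xRw)).
(a): fails — uR²s but no w with sRw and uRw.
(b): satisfies the condition.
(c): fails — sR²v but no w with vRw and sRw.
(d): fails — w0R²w2 but no w with w2Rw and w0Rw.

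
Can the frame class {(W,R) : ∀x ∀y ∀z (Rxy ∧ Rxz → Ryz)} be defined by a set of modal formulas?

Definable; ◇q → □◇q defines it

This is a Sahlqvist condition; the 5 axiom ◇q → □◇q defines it.
Suppose ◇q→□◇q is valid. Take Rxy, Rxz and set V(q)={y}. Then ◇q at x, so □◇q at x, so ◇q at z, so some w with Rzw has q; w=y, i.e. Rzy. By symmetry of the argument, Ryz.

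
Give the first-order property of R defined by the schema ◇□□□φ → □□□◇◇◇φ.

This is a Sahlqvist (Geach-type) schema ◇^1□^3φ → □^3◇^3φ.
Minimal-valuation argument: fix x; take any y with xR^1y and any z with xR^3z. Set V(φ) to the set of worlds R-reachable from y in exactly 3 steps. Then □^3φ holds at y, so the antecedent holds at x; validity forces ◇^3φ at z, giving a w with zR^3w and yR^3w.
First-order correspondent: ∀x ∀y ∀z ((xRy ∧ xR³z) → ∃w (yR³w ∧ zR³w)).

∀x ∀y ∀z ((xRy ∧ xR³z) → ∃w (yR³w ∧ zR³w))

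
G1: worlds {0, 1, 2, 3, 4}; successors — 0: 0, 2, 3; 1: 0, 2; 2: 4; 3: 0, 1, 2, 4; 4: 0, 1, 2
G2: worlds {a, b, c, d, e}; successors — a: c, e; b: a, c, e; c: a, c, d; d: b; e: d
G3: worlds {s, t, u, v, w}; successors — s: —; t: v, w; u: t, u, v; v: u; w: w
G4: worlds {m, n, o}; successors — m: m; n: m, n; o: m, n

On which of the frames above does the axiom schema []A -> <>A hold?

G1, G2, G4

The schema corresponds to seriality: forall x exists y Rxy.
G1: holds.
G2: holds.
G3: fails — world s has no successor.
G4: holds.
Valid on: G1, G2, G4.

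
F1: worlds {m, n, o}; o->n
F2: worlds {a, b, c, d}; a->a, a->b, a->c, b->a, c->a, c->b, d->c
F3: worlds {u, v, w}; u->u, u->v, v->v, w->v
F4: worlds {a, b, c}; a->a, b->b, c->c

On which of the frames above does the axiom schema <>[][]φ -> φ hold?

The schema corresponds to a generalized confluence (Geach) condition: forall x forall y (xRy -> exists w (y R^2 w & x = w)).
F1: fails — oRn but no w with nR²w and o=w.
F2: fails — dRc but no w with cR²w and d=w.
F3: fails — uRv but no t with vR²t and u=t.
F4: condition met.
Valid on: F4.

F4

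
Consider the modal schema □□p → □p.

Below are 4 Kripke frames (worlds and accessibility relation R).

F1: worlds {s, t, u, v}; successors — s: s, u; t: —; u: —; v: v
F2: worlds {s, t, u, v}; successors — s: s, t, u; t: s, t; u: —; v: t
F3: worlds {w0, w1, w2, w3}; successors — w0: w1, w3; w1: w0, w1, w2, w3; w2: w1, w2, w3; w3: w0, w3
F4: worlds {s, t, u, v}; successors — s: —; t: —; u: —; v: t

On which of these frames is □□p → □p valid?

This is the axiom for density; its first-order frame correspondent is ∀x ∀y (Rxy → ∃z (Rxz ∧ Rzy)).
F1: ✓.
F2: ✓.
F3: ✓.
F4: fails — Rvt but no z with Rvz and Rzt.

F1, F2, F3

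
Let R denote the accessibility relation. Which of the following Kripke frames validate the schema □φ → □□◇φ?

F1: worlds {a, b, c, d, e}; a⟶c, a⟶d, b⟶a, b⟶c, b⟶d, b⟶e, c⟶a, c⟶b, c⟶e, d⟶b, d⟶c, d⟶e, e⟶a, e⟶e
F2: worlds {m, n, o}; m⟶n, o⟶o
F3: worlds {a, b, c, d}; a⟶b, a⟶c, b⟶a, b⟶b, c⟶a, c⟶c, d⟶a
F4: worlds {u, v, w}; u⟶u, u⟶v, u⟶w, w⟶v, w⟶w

Frame correspondent (Sahlqvist): ∀x ∀z (xR²z → ∃w (xRw ∧ zRw)) — i.e. a generalized confluence (Geach) condition.
F1: fails — aR²c but no w with aRw and cRw.
F2: ✓.
F3: ✓.
F4: fails — uR²v but no t with uRt and vRt.

F2, F3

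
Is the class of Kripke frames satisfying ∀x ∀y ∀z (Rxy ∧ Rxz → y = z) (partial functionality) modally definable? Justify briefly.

Yes — defined by ◇r → □r

The condition is partial functionality. A defining modal formula is ◇r → □r.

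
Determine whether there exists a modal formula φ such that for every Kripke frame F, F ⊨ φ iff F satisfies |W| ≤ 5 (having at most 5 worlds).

Not definable by any modal formula

Modal frame validity is preserved under disjoint unions.
Any modal formula valid on each of 6 disjoint one-world frames is valid on their disjoint union (validity is preserved under disjoint unions). Each one-world frame has |W|=1≤5, but the union has |W|=6.
So the class is not modally definable.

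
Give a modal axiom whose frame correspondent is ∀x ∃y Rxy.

The condition is seriality. The D schema □ψ → ◇ψ defines it.
Suppose □ψ→◇ψ is valid. At any x set V(ψ)=W. Then □ψ at x, so ◇ψ at x, so x has a successor.

□ψ → ◇ψ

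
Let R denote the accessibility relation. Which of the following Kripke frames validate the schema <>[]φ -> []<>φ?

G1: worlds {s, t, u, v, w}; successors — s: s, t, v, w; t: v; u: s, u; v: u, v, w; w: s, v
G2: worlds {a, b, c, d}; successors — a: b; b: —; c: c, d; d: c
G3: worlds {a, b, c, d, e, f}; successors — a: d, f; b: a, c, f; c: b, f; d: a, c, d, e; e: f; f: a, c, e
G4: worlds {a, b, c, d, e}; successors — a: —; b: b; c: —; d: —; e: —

G1, G4

This is the axiom for convergence; its first-order frame correspondent is forall x forall y forall z (Rxy & Rxz -> exists w (Ryw & Rzw)).
G1: ✓.
G2: fails — Rab and Rab but b and b have no common successor.
G3: fails — Rbc and Rbf but c and f have no common successor.
G4: ✓.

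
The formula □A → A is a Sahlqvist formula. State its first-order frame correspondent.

Suppose □A→A is valid. At any x set V(A)={w : Rxw}. Then □A holds at x, so A holds at x, i.e. Rxx.
Conversely, any frame satisfying ∀x Rxx validates the schema.
So the correspondent is reflexivity.

Reflexivity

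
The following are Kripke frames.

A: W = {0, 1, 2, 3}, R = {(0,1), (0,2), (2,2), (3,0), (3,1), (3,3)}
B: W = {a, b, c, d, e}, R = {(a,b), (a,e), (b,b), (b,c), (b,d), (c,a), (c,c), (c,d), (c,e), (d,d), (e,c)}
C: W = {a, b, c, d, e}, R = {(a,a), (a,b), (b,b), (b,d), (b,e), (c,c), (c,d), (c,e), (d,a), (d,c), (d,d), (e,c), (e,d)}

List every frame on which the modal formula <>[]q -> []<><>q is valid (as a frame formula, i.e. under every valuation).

C

The schema corresponds to a generalized confluence (Geach) condition: forall x forall y forall z ((xRy & xRz) -> exists w (yRw & z R^2 w)).
A: fails — 0R1, 0R1 but no w with 1Rw and 1R²w.
B: fails — cRa, cRd but no w with aRw and dR²w.
C: ✓.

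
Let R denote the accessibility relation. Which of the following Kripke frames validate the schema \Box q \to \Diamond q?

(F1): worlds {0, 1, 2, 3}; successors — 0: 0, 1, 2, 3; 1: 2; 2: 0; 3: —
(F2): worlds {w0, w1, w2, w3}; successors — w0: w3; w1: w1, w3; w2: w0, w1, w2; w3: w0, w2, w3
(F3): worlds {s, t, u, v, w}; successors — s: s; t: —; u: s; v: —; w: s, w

(F2)

This is the axiom for seriality; its first-order frame correspondent is \forall x \exists y Rxy.
(F1): fails — world 3 has no successor.
(F2): ✓.
(F3): fails — world t has no successor.
Valid on: (F2).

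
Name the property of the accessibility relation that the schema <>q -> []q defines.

partial functionality: forall x forall y forall z (Rxy & Rxz -> y = z)

Suppose ◇q→□q is valid. Take Rxy, Rxz and set V(q)={y}. Then ◇q at x, so □q at x, so q at z, i.e. z=y.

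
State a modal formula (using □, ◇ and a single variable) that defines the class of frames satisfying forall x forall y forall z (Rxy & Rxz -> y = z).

This is partial functionality; the standard corresponding axiom is CD: ◇r → □r.

◇r → □r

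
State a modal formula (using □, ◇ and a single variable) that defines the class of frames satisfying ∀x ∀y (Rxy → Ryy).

The condition is shift-reflexivity. The T□ schema □(□s → s) defines it.
Suppose □(□s→s) is valid. Take Rxy and set V(s)={w : Ryw}. Then at y, □s holds; since □(□s→s) at x, □s→s at y, so s at y, i.e. Ryy.

□(□s → s)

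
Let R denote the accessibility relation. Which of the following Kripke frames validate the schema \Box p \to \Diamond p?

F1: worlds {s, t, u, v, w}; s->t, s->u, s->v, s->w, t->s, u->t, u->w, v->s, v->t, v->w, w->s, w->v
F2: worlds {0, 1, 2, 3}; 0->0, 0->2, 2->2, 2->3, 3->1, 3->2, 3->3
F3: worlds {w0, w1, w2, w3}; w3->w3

This is the axiom for seriality; its first-order frame correspondent is \forall x \exists y Rxy.
F1: satisfies the condition.
F2: fails — world 1 has no successor.
F3: fails — world w0 has no successor.
Valid on: F1.

F1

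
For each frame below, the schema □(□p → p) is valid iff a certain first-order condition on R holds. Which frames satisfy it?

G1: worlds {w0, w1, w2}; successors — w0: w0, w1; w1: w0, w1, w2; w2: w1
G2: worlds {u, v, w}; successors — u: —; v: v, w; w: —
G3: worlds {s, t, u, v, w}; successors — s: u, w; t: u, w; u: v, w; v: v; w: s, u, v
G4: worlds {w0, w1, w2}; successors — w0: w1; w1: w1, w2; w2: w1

none

This is the axiom for shift-reflexivity; its first-order frame correspondent is ∀x ∀y (Rxy → Ryy).
G1: fails — Rw1w2 but not Rw2w2.
G2: fails — Rvw but not Rww.
G3: fails — Ruw but not Rww.
G4: fails — Rw1w2 but not Rw2w2.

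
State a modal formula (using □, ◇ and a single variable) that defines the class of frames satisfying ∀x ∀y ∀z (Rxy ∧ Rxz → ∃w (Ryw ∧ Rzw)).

◇□ψ → □◇ψ

The condition is convergence. The .2 schema ◇□ψ → □◇ψ defines it.
Suppose ◇□ψ→□◇ψ is valid. Take Rxy, Rxz and set V(ψ)={w : Ryw}. Then □ψ at y so ◇□ψ at x, so □◇ψ at x, so ◇ψ at z, giving w with Rzw and Ryw.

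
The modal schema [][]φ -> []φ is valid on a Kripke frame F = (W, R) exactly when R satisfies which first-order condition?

Suppose □□φ→□φ is valid. Take Rxy and set V(φ)={w : xR²w}. Then □□φ at x, so □φ at x, so φ at y, i.e. ∃z(Rxz∧Rzy).

density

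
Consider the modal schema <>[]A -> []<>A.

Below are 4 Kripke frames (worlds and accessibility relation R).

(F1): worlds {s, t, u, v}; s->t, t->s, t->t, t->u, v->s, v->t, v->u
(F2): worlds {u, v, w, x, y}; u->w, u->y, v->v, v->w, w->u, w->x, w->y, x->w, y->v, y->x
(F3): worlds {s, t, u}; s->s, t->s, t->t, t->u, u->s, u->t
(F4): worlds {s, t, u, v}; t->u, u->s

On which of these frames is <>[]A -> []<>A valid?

(F3)

Frame correspondent (Sahlqvist): forall x forall y forall z (Rxy & Rxz -> exists w (Ryw & Rzw)) — i.e. convergence.
(F1): fails — Rts and Rtu but s and u have no common successor.
(F2): fails — Rvv and Rvw but v and w have no common successor.
(F3): satisfies the condition.
(F4): fails — Rus and Rus but s and s have no common successor.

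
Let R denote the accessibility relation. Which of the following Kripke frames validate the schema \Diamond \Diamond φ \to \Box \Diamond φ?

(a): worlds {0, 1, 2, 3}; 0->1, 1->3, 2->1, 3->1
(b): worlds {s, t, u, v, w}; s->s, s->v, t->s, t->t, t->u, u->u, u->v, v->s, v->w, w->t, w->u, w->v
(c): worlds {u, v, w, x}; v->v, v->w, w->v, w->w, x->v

(a), (c)

The schema corresponds to a generalized confluence (Geach) condition: \forall x \forall y \forall z ((x R^2 y \wedge xRz) \to \exists w (y = w \wedge zRw)).
(a): ✓.
(b): fails — sR²v, sRv but no w* with v=w* and vRw*.
(c): ✓.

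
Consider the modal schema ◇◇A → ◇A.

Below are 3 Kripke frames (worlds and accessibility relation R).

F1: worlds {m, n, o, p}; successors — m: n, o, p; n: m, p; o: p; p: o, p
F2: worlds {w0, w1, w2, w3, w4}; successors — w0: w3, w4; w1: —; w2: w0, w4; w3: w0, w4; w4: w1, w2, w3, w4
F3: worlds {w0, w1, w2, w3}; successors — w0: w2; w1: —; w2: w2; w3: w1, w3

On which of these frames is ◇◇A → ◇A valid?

The schema corresponds to transitivity: ∀x ∀y ∀z (Rxy ∧ Ryz → Rxz).
F1: fails — Rop and Rpo but not Roo.
F2: fails — Rw0w4 and Rw4w1 but not Rw0w1.
F3: ✓.
Valid on: F3.

F3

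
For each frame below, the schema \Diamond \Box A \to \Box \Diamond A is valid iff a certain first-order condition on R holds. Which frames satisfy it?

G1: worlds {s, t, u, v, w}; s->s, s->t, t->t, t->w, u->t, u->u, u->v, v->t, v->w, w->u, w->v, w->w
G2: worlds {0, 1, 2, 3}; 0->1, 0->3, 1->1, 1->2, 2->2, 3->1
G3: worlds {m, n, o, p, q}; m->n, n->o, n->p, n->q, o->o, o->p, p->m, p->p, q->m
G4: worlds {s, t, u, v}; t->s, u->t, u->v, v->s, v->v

Frame correspondent (Sahlqvist): \forall x \forall y \forall z (Rxy \wedge Rxz \to \exists w (Ryw \wedge Rzw)) — i.e. convergence.
G1: satisfies the condition.
G2: satisfies the condition.
G3: fails — Rno and Rnq but o and q have no common successor.
G4: fails — Rts and Rts but s and s have no common successor.
Valid on: G1, G2.

G1, G2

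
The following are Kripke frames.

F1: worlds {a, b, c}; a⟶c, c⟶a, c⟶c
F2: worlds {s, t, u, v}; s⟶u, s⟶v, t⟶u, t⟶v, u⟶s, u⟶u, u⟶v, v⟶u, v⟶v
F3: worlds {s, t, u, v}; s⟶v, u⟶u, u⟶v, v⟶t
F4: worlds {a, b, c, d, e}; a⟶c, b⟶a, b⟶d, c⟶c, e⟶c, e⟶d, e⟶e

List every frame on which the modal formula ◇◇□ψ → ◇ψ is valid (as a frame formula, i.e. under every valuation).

The schema corresponds to a generalized confluence (Geach) condition: ∀x ∀y (xR²y → ∃w (yRw ∧ xRw)).
F1: condition met.
F2: condition met.
F3: fails — sR²t but no w with tRw and sRw.
F4: fails — bR²c but no w with cRw and bRw.

F1, F2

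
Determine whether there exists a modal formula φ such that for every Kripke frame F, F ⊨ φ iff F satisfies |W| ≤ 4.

Modal frame validity is preserved under disjoint unions.
Any modal formula valid on each of 5 disjoint one-world frames is valid on their disjoint union (validity is preserved under disjoint unions). Each one-world frame has |W|=1≤4, but the union has |W|=5.
So no modal formula (or set of formulas) defines exactly the |W|≤4 frames.

No — not modally definable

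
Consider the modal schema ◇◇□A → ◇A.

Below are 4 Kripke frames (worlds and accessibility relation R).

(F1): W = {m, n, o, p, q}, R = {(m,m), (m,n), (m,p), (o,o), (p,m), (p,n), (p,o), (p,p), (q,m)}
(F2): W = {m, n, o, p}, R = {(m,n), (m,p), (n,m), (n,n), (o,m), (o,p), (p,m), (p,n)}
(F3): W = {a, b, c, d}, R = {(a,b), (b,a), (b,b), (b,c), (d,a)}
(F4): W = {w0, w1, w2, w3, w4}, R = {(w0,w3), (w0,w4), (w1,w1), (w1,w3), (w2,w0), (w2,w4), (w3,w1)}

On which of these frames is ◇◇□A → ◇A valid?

(F2)

Frame correspondent (Sahlqvist): ∀x ∀y (xR²y → ∃w (yRw ∧ xRw)) — i.e. a generalized confluence (Geach) condition.
(F1): fails — mR²n but no w with nRw and mRw.
(F2): satisfies the condition.
(F3): fails — aR²c but no w with cRw and aRw.
(F4): fails — w2R²w3 but no w with w3Rw and w2Rw.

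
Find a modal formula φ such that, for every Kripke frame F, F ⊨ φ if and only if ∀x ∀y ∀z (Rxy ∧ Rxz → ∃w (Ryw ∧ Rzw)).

A defining formula is ◇□ψ → □◇ψ (the .2 axiom).
Suppose ◇□ψ→□◇ψ is valid. Take Rxy, Rxz and set V(ψ)={w : Ryw}. Then □ψ at y so ◇□ψ at x, so □◇ψ at x, so ◇ψ at z, giving w with Rzw and Ryw.

◇□ψ → □◇ψ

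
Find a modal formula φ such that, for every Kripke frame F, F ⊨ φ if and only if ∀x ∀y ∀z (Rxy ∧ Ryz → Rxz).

□q → □□q

The condition is transitivity. The 4 schema □q → □□q defines it.
Suppose □q→□□q is valid. Take Rxy, Ryz and set V(q)={w : Rxw}. Then □q at x, so □□q at x, so □q at y, so q at z, i.e. Rxz.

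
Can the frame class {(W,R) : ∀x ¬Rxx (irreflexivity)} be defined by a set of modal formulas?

Modal frame validity is preserved under surjective bounded morphisms.
The 4-cycle (worlds s,t,u,v with s→t→u→v→s) is irreflexive, and the map sending every world to a single reflexive point • is a surjective bounded morphism (forth: every edge maps to (•,•); back: every world has a successor). So any modal formula valid on the 4-cycle is also valid on the reflexive point, which is not irreflexive.
So no modal formula (or set of formulas) defines exactly the irreflexive frames.

No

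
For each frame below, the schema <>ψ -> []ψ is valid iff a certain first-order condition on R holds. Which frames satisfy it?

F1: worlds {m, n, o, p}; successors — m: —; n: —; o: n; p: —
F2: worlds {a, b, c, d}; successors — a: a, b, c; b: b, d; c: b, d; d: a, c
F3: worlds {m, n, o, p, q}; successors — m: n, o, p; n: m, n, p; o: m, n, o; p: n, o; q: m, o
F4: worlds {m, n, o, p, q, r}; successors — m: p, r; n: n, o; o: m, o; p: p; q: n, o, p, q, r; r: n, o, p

Frame correspondent (Sahlqvist): forall x forall y forall z (Rxy & Rxz -> y = z) — i.e. partial functionality.
F1: condition met.
F2: fails — a sees both a and b.
F3: fails — m sees both n and o.
F4: fails — m sees both p and r.
Valid on: F1.

F1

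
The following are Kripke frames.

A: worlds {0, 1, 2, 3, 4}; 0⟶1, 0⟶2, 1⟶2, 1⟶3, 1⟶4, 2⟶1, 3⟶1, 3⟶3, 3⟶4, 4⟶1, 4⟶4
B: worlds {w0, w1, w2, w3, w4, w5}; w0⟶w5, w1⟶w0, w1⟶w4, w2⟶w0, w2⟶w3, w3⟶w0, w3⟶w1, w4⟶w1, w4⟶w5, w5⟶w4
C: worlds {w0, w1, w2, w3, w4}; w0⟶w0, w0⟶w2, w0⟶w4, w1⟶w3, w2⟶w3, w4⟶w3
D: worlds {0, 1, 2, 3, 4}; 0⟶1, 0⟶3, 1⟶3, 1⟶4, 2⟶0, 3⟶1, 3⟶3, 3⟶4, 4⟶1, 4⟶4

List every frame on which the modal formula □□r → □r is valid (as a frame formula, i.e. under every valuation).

Frame correspondent (Sahlqvist): ∀x ∀y (Rxy → ∃z (Rxz ∧ Rzy)) — i.e. density.
A: fails — R12 but no z with R1z and Rz2.
B: fails — Rw1w0 but no z with Rw1z and Rzw0.
C: fails — Rw1w3 but no z with Rw1z and Rzw3.
D: fails — R20 but no z with R2z and Rz0.

none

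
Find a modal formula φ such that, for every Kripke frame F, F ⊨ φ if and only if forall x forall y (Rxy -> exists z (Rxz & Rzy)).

□□q → □q

This is density; the standard corresponding axiom is C4: □□q → □q.
Suppose □□q→□q is valid. Take Rxy and set V(q)={w : xR²w}. Then □□q at x, so □q at x, so q at y, i.e. ∃z(Rxz∧Rzy).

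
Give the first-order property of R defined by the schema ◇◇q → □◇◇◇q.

This is a Sahlqvist (Geach-type) schema ◇^2□^0q → □^1◇^3q.
Minimal-valuation argument: fix x; take any y with xR^2y and any z with xR^1z. Set V(q) to the set of worlds R-reachable from y in exactly 0 steps. Then □^0q holds at y, so the antecedent holds at x; validity forces ◇^3q at z, giving a w with zR^3w and yR^0w.
First-order correspondent: ∀x ∀y ∀z ((xR²y ∧ xRz) → ∃w (y = w ∧ zR³w)).

∀x ∀y ∀z ((xR²y ∧ xRz) → ∃w (y = w ∧ zR³w))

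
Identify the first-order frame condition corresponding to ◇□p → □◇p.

convergence: ∀x ∀y ∀z (Rxy ∧ Rxz → ∃w (Ryw ∧ Rzw))

Suppose ◇□p→□◇p is valid. Take Rxy, Rxz and set V(p)={w : Ryw}. Then □p at y so ◇□p at x, so □◇p at x, so ◇p at z, giving w with Rzw and Ryw.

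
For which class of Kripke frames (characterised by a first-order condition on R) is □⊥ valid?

emptiness of R

□⊥ is valid iff no world has any successor (otherwise □⊥ fails at any world with one).
The converse is a direct semantic check.
Frame condition: ∀x ∀y ¬Rxy.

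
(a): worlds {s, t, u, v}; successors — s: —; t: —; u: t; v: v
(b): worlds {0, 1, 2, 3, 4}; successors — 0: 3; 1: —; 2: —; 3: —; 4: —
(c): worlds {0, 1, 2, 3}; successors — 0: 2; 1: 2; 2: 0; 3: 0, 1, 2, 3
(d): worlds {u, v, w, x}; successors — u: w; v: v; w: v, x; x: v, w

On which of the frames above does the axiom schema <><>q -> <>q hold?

This is the axiom for a generalized confluence (Geach) condition; its first-order frame correspondent is forall x forall y (x R^2 y -> exists w (y = w & xRw)).
(a): satisfies the condition.
(b): satisfies the condition.
(c): fails — 0R²0 but no w with 0=w and 0Rw.
(d): fails — uR²v but no t with v=t and uRt.
Valid on: (a), (b).

(a), (b)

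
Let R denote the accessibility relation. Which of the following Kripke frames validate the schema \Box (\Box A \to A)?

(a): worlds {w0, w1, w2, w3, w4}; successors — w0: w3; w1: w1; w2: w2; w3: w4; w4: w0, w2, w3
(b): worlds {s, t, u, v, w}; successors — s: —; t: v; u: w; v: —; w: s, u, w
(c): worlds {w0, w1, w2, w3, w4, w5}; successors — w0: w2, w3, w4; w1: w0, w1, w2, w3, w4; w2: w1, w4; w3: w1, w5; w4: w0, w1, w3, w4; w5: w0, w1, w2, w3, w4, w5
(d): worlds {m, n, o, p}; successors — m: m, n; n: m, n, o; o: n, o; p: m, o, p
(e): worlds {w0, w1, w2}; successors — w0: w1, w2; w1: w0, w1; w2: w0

(d)

Frame correspondent (Sahlqvist): \forall x \forall y (Rxy \to Ryy) — i.e. shift-reflexivity.
(a): fails — Rw4w0 but not Rw0w0.
(b): fails — Rtv but not Rvv.
(c): fails — Rw1w3 but not Rw3w3.
(d): satisfies the condition.
(e): fails — Rw1w0 but not Rw0w0.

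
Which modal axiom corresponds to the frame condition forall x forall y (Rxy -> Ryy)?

□(□s → s)

The condition is shift-reflexivity. The T□ schema □(□s → s) defines it.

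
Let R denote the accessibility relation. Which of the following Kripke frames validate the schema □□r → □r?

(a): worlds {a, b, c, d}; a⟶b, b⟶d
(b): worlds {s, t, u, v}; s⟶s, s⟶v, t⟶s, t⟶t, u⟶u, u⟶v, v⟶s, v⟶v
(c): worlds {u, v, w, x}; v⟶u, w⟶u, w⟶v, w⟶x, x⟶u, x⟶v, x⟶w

(b)

This is the axiom for density; its first-order frame correspondent is ∀x ∀y (Rxy → ∃z (Rxz ∧ Rzy)).
(a): fails — Rab but no z with Raz and Rzb.
(b): ✓.
(c): fails — Rxw but no z with Rxz and Rzw.
Valid on: (b).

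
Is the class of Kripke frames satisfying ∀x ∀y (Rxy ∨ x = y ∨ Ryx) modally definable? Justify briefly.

No

Any modally definable frame class is closed under disjoint unions.
Take 2 disjoint single-world reflexive frames: each is trivially connected, but their disjoint union has 2 worlds with no edge between distinct components, so it is not connected.
Hence connectedness of R is not modally definable.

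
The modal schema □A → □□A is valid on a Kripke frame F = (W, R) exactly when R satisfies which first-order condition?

transitivity: ∀x ∀y ∀z (Rxy ∧ Ryz → Rxz)

This is the 4 axiom.
It corresponds to transitivity: ∀x ∀y ∀z (Rxy ∧ Ryz → Rxz).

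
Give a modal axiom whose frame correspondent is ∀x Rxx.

□s → s

The condition is reflexivity. The T schema □s → s defines it.
Suppose □s→s is valid. At any x set V(s)={w : Rxw}. Then □s holds at x, so s holds at x, i.e. Rxx.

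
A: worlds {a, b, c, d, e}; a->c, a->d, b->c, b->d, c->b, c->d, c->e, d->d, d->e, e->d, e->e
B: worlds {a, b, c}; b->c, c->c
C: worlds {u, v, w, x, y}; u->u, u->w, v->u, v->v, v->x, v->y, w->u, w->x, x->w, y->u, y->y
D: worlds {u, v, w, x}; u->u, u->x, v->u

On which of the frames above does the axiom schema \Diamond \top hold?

A, C

This is the axiom for seriality; its first-order frame correspondent is \forall x \exists y Rxy.
A: holds.
B: fails — world a has no successor.
C: holds.
D: fails — world w has no successor.
Valid on: A, C.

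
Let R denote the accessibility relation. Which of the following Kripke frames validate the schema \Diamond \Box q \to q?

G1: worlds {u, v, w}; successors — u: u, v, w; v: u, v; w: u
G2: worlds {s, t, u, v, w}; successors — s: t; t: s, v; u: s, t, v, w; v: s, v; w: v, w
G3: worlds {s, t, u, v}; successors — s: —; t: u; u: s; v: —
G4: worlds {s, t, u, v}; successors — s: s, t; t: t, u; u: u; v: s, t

G1

This is the axiom for symmetry; its first-order frame correspondent is \forall x \forall y (Rxy \to Ryx).
G1: holds.
G2: fails — Ruv but not Rvu.
G3: fails — Rus but not Rsu.
G4: fails — Rvt but not Rtv.
Valid on: G1.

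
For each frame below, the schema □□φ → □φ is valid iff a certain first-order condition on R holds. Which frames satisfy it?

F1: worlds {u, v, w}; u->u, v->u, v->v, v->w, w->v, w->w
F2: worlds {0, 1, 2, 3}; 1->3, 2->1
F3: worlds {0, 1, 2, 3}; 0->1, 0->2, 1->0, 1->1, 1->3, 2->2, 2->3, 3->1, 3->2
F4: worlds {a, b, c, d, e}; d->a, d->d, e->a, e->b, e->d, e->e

Frame correspondent (Sahlqvist): ∀x ∀y (Rxy → ∃z (Rxz ∧ Rzy)) — i.e. density.
F1: ✓.
F2: fails — R21 but no z with R2z and Rz1.
F3: ✓.
F4: ✓.

F1, F3, F4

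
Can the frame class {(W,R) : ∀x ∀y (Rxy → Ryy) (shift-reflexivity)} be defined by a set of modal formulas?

Yes: it is shift-reflexivity, defined by the T□ schema □(□r → r).
Suppose □(□r→r) is valid. Take Rxy and set V(r)={w : Ryw}. Then at y, □r holds; since □(□r→r) at x, □r→r at y, so r at y, i.e. Ryy.

Yes, by □(□r → r)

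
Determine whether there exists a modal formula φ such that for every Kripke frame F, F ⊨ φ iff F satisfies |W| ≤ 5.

Any modally definable frame class is closed under disjoint unions.
Any modal formula valid on each of 6 disjoint one-world frames is valid on their disjoint union (validity is preserved under disjoint unions). Each one-world frame has |W|=1≤5, but the union has |W|=6.
Hence having at most 5 worlds is not modally definable.

Not definable by any modal formula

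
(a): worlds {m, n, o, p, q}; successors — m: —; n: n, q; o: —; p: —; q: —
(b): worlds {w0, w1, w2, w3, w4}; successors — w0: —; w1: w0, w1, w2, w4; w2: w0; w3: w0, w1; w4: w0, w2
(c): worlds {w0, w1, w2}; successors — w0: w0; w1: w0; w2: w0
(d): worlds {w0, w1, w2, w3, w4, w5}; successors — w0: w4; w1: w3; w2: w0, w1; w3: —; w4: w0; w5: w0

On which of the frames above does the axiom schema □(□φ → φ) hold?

This is the axiom for shift-reflexivity; its first-order frame correspondent is ∀x ∀y (Rxy → Ryy).
(a): fails — Rnq but not Rqq.
(b): fails — Rw1w2 but not Rw2w2.
(c): condition met.
(d): fails — Rw0w4 but not Rw4w4.

(c)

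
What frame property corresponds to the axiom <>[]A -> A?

Equivalently (dual form): A → □◇A.
Suppose A→□◇A is valid. Take Rxy and set V(A)={x}. Then A at x, so □◇A at x, so ◇A at y, so some z with Ryz has A; z=x, i.e. Ryx.

symmetry: forall x forall y (Rxy -> Ryx)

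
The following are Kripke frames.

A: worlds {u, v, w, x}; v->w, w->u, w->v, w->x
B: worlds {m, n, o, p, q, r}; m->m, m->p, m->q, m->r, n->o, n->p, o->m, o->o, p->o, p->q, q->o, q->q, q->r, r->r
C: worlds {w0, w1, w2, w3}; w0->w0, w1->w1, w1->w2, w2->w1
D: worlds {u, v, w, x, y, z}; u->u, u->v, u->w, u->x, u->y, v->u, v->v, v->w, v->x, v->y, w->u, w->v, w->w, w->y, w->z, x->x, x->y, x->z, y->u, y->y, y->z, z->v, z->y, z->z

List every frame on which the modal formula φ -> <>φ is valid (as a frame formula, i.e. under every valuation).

The schema corresponds to reflexivity: forall x Rxx.
A: fails — world u does not see itself.
B: fails — world n does not see itself.
C: fails — world w2 does not see itself.
D: ✓.

D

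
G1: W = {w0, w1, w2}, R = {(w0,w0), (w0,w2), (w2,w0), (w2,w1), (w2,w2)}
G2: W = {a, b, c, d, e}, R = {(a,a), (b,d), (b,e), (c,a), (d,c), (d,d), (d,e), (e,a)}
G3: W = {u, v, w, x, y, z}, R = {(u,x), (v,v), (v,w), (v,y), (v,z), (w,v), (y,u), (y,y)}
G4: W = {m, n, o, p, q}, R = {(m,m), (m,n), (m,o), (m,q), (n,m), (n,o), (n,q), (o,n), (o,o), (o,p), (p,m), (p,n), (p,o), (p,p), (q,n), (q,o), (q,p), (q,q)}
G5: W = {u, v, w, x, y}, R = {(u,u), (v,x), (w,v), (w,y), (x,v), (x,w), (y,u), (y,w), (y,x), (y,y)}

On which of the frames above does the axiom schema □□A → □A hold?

This is the axiom for density; its first-order frame correspondent is ∀x ∀y (Rxy → ∃z (Rxz ∧ Rzy)).
G1: satisfies the condition.
G2: satisfies the condition.
G3: fails — Rux but no t with Rut and Rtx.
G4: satisfies the condition.
G5: fails — Rxw but no z with Rxz and Rzw.

G1, G2, G4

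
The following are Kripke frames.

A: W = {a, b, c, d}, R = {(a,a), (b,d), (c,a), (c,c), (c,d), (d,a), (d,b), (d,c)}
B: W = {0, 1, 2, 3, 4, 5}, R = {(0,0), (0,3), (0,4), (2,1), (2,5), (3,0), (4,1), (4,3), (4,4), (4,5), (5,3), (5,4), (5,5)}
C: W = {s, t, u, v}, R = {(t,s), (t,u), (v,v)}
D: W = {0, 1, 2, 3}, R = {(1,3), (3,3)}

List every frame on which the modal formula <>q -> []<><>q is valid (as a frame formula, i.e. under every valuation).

D

Frame correspondent (Sahlqvist): forall x forall y forall z ((xRy & xRz) -> exists w (y = w & z R^2 w)) — i.e. a generalized confluence (Geach) condition.
A: fails — cRc, cRa but no w with c=w and aR²w.
B: fails — 2R1, 2R1 but no w with 1=w and 1R²w.
C: fails — tRs, tRs but no w with s=w and sR²w.
D: ✓.
Valid on: D.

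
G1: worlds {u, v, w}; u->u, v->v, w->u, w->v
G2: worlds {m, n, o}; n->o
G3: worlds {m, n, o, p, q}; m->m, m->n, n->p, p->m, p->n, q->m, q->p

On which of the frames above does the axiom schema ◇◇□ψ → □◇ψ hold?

The schema corresponds to a generalized confluence (Geach) condition: ∀x ∀y ∀z ((xR²y ∧ xRz) → ∃w (yRw ∧ zRw)).
G1: fails — wR²u, wRv but no t with uRt and vRt.
G2: ✓.
G3: fails — mR²m, mRn but no w with mRw and nRw.
Valid on: G2.

G2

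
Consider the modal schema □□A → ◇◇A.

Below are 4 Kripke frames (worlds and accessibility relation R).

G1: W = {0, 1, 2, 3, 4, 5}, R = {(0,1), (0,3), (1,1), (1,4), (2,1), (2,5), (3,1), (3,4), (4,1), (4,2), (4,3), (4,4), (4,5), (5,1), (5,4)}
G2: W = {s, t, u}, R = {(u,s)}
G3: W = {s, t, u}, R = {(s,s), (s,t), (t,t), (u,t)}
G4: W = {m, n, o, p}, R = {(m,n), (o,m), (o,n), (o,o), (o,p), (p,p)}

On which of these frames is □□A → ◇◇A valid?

G1, G3

The schema corresponds to a generalized confluence (Geach) condition: ∀x ∃w (xR²w ∧ xR²w).
G1: condition met.
G2: fails — at s but no w with sR²w and sR²w.
G3: condition met.
G4: fails — at m but no w with mR²w and mR²w.
Valid on: G1, G3.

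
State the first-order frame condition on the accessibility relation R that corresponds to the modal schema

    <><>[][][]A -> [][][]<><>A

forall x forall y forall z ((x R^2 y & x R^3 z) -> exists w (y R^3 w & z R^2 w))

This is a Sahlqvist (Geach-type) schema ◇^2□^3A → □^3◇^2A.
Minimal-valuation argument: fix x; take any y with xR^2y and any z with xR^3z. Set V(A) to the set of worlds R-reachable from y in exactly 3 steps. Then □^3A holds at y, so the antecedent holds at x; validity forces ◇^2A at z, giving a w with zR^2w and yR^3w.
First-order correspondent: forall x forall y forall z ((x R^2 y & x R^3 z) -> exists w (y R^3 w & z R^2 w)).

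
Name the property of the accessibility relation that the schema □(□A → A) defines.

Suppose □(□A→A) is valid. Take Rxy and set V(A)={w : Ryw}. Then at y, □A holds; since □(□A→A) at x, □A→A at y, so A at y, i.e. Ryy.

shift-reflexivity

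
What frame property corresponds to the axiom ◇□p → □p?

Replacing p by ¬p and contraposing gives the equivalent schema ◇p → □◇p.
Suppose ◇p→□◇p is valid. Take Rxy, Rxz and set V(p)={y}. Then ◇p at x, so □◇p at x, so ◇p at z, so some w with Rzw has p; w=y, i.e. Rzy. By symmetry of the argument, Ryz.

The Euclidean property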